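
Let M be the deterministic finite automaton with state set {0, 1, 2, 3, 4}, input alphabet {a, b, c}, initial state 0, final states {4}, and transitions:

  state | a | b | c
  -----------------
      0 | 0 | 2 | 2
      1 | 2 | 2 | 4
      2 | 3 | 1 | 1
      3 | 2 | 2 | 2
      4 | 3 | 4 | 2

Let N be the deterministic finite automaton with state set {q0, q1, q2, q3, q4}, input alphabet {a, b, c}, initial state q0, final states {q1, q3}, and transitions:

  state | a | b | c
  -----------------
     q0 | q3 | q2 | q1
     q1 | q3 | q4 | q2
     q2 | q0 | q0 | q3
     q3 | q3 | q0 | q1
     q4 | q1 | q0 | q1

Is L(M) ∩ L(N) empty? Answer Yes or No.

The string bbc is accepted by both M and N.
Hence L(M) ∩ L(N) ≠ ∅.

No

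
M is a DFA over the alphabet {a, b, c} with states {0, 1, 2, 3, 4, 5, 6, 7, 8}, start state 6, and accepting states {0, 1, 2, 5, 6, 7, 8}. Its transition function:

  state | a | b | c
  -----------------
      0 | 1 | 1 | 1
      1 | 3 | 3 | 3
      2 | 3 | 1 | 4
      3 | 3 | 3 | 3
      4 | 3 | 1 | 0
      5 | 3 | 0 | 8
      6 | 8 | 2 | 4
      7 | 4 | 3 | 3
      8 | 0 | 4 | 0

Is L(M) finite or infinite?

finite

The useful states (reachable from 6 and able to reach an accepting state) are {0, 1, 2, 4, 6, 8}.
Restricted to these states the transition graph has no cycle, so every accepting path has bounded length and L is finite.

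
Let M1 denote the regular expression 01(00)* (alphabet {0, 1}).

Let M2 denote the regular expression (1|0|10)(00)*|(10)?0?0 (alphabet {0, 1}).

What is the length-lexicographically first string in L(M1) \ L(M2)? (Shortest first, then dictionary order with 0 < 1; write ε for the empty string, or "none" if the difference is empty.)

01

The string 01 is accepted by M1 but not by M2.
No shorter string lies in the difference, and 01 is the lexicographically first length-2 string in L(M1) \ L(M2).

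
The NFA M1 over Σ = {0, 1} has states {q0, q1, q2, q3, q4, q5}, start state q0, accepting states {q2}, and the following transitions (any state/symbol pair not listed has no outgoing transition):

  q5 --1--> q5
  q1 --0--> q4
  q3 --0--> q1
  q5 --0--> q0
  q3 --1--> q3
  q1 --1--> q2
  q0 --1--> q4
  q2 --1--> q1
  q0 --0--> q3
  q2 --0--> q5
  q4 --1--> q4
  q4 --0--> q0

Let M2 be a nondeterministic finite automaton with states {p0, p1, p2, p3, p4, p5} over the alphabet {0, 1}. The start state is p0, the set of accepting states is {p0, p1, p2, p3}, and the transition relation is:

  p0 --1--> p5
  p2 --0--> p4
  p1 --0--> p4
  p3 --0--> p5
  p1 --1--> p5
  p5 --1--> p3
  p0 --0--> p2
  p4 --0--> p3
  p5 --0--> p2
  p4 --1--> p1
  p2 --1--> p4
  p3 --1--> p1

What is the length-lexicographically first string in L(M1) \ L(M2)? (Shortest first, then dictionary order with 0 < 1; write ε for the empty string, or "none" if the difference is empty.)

011101

The string 011101 is accepted by M1 but not by M2.
No shorter string lies in the difference, and 011101 is the lexicographically first length-6 string in L(M1) \ L(M2).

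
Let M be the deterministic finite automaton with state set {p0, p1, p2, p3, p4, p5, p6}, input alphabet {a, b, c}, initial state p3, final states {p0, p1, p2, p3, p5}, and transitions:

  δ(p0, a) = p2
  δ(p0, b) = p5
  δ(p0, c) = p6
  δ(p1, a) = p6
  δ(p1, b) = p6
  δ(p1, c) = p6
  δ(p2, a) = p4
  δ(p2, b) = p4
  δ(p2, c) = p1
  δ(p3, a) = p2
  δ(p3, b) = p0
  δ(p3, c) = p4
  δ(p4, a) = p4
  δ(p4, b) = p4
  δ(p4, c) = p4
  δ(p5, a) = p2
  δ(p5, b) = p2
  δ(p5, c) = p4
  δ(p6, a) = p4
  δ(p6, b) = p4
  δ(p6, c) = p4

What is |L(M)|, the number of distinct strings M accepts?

The useful subgraph on states {p0, p1, p2, p3, p5} is acyclic, so L(M) is finite; the longest accepting path visits 5 useful states, giving maximum string length 4.
Counting accepting paths from p3 by length: 1 of length 0, 2 of length 1, 3 of length 2, 3 of length 3, 2 of length 4. Total 11.

11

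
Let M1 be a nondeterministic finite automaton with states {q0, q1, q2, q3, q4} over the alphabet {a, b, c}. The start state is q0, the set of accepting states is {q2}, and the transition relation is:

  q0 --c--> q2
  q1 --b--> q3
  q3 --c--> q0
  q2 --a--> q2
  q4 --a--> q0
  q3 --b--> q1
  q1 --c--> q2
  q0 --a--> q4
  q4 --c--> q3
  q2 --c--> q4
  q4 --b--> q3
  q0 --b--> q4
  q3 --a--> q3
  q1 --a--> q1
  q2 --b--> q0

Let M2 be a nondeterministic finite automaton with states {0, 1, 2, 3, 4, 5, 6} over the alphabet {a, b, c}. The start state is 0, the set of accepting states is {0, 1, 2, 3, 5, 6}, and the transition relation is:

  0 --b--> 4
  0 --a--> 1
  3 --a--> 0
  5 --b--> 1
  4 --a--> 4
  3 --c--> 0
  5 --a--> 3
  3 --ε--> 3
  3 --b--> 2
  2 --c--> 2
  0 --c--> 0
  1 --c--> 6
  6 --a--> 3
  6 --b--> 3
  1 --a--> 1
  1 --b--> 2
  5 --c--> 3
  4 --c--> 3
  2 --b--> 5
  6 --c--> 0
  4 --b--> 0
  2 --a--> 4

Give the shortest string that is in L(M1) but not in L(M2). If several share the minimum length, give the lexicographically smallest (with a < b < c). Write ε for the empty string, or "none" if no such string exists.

The string abcca is accepted by M1 but not by M2.
No shorter string lies in the difference, and abcca is the lexicographically first length-5 string in L(M1) \ L(M2).

abcca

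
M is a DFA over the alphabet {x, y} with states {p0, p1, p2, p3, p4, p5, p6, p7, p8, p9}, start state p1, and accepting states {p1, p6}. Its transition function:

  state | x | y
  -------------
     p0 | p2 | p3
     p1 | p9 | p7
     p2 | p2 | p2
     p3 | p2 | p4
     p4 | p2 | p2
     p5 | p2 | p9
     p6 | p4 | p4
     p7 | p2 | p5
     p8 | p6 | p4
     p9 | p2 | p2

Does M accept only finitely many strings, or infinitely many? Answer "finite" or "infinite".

finite

The useful states (reachable from p1 and able to reach an accepting state) are {p1}.
Restricted to these states the transition graph has no cycle, so every accepting path has bounded length and L is finite.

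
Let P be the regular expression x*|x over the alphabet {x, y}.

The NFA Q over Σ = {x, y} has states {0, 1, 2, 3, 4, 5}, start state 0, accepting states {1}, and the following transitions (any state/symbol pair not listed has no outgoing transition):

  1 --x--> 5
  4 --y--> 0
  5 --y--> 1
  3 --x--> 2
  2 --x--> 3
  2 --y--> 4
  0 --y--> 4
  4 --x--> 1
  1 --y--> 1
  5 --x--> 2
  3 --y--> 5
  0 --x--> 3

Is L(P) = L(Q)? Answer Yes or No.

No

The empty string ε is accepted by P but rejected by Q.
So L(P) ≠ L(Q).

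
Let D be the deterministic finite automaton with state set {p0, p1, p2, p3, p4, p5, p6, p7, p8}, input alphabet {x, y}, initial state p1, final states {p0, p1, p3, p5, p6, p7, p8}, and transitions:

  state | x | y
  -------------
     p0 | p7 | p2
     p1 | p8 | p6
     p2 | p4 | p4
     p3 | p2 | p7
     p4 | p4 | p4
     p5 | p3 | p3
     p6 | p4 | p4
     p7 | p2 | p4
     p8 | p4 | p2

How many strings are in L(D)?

The useful subgraph on states {p1, p6, p8} is acyclic, so L(D) is finite; the longest accepting path visits 2 useful states, giving maximum string length 1.
Counting accepting paths from p1 by length: 1 of length 0, 2 of length 1. Total 3.

3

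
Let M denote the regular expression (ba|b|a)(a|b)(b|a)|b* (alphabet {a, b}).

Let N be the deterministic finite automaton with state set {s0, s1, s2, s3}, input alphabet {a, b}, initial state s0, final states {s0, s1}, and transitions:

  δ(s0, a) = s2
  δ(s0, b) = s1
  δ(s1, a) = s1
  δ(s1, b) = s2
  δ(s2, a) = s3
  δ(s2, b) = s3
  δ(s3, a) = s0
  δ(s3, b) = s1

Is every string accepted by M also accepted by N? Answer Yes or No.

The string bb is in L(M) but not in L(N).
So L(M) ⊄ L(N).

No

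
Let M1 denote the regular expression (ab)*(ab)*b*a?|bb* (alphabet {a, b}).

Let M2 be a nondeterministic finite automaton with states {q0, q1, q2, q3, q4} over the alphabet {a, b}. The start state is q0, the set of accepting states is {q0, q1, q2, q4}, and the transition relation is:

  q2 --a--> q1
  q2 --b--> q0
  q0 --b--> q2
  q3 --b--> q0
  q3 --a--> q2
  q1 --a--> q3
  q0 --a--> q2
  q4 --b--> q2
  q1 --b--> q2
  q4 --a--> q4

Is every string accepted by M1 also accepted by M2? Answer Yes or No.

Converting the expression M1 to a DFA (subset construction, then merging equivalent states) gives the minimal DFA with states {r0, r1, r2, r3, r4}, start state r0, accepting states {r0, r1, r2, r4} and transitions r0: a→r1, b→r2; r1: a→r3, b→r0; r2: a→r4, b→r2; r3: a→r3, b→r3; r4: a→r3, b→r3.
Exploring the product automaton M1 × M2 from the start pair (r0, q0), following both machines on each input symbol, reaches 10 state pairs: (r0, q0), (r1, q2), (r2, q2), (r3, q1), (r4, q1), (r2, q0), (r3, q3), (r3, q2), (r4, q2), (r3, q0).
M1 accepts in {r0, r1, r2, r4} and M2 accepts in {q0, q1, q2, q4}. The reachable pairs whose M1-component is accepting are (r0, q0), (r1, q2), (r2, q2), (r4, q1), (r2, q0), (r4, q2); in each of them the M2-component is accepting too, so the product for L(M1) \ L(M2) (M1-component accepting, M2-component rejecting) has no reachable accepting pair and the difference is empty.
Hence every string in L(M1) is also in L(M2).

Yes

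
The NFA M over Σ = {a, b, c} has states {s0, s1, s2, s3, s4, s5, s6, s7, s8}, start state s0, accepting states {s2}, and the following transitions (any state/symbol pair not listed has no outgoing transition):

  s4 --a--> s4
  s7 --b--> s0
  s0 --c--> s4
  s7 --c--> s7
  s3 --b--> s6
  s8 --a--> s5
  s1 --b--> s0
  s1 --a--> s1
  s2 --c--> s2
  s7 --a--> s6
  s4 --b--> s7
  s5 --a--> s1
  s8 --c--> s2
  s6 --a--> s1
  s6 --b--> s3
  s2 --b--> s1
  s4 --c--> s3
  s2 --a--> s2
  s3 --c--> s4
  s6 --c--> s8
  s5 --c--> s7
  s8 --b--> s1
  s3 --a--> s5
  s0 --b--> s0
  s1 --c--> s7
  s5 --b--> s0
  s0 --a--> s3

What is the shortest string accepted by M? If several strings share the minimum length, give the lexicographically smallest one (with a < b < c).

abcc

A breadth-first search from s0 reaches an accepting state first via the path s0 → s3 → s6 → s8 → s2 on input abcc.
No string of length < 4 is accepted (BFS exhausts all shorter strings without reaching an accepting state), and abcc is the lexicographically least accepting string of length 4.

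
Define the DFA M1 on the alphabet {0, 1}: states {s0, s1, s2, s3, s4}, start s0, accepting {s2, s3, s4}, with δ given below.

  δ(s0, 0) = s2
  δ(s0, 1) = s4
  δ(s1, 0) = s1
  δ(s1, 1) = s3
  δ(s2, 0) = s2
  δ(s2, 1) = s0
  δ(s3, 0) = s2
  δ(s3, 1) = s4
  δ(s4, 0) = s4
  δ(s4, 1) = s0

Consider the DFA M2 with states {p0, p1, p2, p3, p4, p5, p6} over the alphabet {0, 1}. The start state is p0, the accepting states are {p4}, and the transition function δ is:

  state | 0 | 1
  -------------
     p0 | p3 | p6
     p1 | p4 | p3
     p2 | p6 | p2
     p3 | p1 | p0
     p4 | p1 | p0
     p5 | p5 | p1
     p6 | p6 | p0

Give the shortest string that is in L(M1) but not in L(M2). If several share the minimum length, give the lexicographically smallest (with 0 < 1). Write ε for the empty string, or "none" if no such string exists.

The string 0 is accepted by M1 but not by M2.
No shorter string lies in the difference, and 0 is the lexicographically first length-1 string in L(M1) \ L(M2).

0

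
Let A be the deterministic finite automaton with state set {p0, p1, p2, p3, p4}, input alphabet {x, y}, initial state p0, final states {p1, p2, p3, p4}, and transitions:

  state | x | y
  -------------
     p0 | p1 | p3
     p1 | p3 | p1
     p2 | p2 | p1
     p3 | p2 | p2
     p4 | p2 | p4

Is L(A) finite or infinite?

State p1 is reachable from the start and can reach an accepting state, and it lies on the cycle p1 → p1.
Traversing that cycle any number of times yields accepted strings of unbounded length, so the language is infinite.

infinite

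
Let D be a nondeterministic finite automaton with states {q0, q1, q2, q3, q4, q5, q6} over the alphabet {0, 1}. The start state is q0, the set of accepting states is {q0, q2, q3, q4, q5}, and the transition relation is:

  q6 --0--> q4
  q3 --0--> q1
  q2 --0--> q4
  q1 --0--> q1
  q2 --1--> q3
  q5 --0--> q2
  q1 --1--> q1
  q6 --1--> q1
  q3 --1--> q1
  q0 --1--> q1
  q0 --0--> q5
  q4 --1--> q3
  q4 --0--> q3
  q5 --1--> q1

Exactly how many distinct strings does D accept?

7

The useful subgraph on states {q0, q2, q3, q4, q5} is acyclic, so L(D) is finite; the longest accepting path visits 5 useful states, giving maximum string length 4.
Counting accepting paths from q0 by length: 1 of length 0, 1 of length 1, 1 of length 2, 2 of length 3, 2 of length 4. Total 7.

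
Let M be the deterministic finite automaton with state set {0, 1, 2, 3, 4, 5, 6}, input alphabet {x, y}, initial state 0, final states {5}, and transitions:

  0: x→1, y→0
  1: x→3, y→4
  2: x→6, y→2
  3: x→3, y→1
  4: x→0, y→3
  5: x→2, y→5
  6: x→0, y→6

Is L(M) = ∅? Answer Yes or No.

Yes

The states reachable from the start state are {0, 1, 3, 4}.
None of the accepting states {5} is reachable, so no string is accepted and L(M) = ∅.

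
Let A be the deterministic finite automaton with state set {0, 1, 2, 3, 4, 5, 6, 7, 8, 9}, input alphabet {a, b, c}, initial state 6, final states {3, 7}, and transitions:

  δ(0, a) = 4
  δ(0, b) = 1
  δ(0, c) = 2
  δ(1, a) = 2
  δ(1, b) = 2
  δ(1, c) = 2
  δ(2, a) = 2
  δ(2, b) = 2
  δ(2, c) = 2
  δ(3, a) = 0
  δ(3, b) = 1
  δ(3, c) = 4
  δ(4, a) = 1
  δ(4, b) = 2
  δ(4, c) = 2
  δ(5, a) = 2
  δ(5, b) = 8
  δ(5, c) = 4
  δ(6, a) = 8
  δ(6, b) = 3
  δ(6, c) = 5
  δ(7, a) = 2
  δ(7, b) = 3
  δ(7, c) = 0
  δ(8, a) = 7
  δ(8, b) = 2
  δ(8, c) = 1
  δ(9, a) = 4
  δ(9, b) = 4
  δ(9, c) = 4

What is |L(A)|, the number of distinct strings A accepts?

The useful subgraph on states {3, 5, 6, 7, 8} is acyclic, so L(A) is finite; the longest accepting path visits 5 useful states, giving maximum string length 4.
Counting accepting paths from 6 by length: 1 of length 1, 1 of length 2, 2 of length 3, 1 of length 4. Total 5.

5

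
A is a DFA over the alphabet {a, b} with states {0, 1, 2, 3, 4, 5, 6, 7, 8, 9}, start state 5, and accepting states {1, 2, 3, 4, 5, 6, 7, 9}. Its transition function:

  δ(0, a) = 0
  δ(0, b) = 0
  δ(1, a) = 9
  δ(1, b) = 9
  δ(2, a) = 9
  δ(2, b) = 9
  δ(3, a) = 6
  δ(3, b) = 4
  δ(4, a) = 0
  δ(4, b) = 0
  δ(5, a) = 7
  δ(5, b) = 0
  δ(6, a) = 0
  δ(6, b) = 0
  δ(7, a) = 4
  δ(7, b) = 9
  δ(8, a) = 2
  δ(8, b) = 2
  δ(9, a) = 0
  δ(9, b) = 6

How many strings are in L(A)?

The useful subgraph on states {4, 5, 6, 7, 9} is acyclic, so L(A) is finite; the longest accepting path visits 4 useful states, giving maximum string length 3.
Counting accepting paths from 5 by length: 1 of length 0, 1 of length 1, 2 of length 2, 1 of length 3. Total 5.

5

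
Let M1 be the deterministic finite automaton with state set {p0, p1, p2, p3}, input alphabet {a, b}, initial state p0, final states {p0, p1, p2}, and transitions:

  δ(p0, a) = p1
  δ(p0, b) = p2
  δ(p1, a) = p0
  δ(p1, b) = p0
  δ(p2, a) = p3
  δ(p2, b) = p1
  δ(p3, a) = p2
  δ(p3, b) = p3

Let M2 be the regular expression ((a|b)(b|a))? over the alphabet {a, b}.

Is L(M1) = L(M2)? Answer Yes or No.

No

The string a is accepted by M1 but rejected by M2.
So L(M1) ≠ L(M2).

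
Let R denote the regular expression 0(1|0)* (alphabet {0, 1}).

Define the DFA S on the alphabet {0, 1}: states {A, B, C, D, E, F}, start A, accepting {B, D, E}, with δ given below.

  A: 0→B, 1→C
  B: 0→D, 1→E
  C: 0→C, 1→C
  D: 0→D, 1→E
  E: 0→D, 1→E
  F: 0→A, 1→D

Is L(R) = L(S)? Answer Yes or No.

Yes

Converting the expression R to a DFA (subset construction, then merging equivalent states) gives the minimal DFA with states {r0, r1, r2}, start state r0, accepting states {r1} and transitions r0: 0→r1, 1→r2; r1: 0→r1, 1→r1; r2: 0→r2, 1→r2.
Exploring the product automaton R × S from the start pair (r0, A), following both machines on each input symbol, reaches 5 state pairs: (r0, A), (r1, B), (r2, C), (r1, D), (r1, E).
R accepts in {r1} and S accepts in {B, D, E}. In every reachable pair the two components are either both accepting — (r1, B), (r1, D), (r1, E) — or both non-accepting, so no string is accepted by exactly one of the machines: L(R) \ L(S) and L(S) \ L(R) are both empty.
Hence every string is accepted by R iff it is accepted by S, and the two languages coincide.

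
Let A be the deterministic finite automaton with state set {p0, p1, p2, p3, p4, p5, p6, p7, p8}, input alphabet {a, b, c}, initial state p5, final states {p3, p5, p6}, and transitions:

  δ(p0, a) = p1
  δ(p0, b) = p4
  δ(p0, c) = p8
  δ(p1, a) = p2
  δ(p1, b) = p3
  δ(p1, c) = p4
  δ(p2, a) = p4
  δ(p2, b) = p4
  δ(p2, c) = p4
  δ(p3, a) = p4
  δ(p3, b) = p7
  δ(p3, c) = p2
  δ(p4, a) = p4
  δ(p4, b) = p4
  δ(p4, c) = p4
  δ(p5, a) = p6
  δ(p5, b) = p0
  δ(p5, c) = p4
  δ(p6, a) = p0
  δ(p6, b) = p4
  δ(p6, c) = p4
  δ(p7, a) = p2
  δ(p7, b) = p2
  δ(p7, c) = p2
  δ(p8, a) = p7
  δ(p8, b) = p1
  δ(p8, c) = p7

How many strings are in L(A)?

6

The useful subgraph on states {p0, p1, p3, p5, p6, p8} is acyclic, so L(A) is finite; the longest accepting path visits 6 useful states, giving maximum string length 5.
Counting accepting paths from p5 by length: 1 of length 0, 1 of length 1, 1 of length 3, 2 of length 4, 1 of length 5. Total 6.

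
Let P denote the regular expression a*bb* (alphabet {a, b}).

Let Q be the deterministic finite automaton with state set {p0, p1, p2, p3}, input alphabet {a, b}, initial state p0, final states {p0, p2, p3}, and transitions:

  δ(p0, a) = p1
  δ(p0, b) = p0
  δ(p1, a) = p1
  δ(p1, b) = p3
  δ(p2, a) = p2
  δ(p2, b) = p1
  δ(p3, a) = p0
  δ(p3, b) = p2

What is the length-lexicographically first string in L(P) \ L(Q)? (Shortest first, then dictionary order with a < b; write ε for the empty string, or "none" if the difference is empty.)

abbb

The string abbb is accepted by P but not by Q.
No shorter string lies in the difference, and abbb is the lexicographically first length-4 string in L(P) \ L(Q).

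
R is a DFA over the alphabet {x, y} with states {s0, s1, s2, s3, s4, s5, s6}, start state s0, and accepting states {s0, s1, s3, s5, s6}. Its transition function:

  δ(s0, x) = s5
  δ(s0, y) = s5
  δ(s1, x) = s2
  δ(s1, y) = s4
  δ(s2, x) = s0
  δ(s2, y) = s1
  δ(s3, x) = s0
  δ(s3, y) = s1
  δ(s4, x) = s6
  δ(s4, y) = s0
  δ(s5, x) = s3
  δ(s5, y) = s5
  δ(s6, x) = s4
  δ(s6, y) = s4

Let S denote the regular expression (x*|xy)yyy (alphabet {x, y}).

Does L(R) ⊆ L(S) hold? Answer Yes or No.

The empty string ε is in L(R) but not in L(S).
So L(R) ⊄ L(S).

No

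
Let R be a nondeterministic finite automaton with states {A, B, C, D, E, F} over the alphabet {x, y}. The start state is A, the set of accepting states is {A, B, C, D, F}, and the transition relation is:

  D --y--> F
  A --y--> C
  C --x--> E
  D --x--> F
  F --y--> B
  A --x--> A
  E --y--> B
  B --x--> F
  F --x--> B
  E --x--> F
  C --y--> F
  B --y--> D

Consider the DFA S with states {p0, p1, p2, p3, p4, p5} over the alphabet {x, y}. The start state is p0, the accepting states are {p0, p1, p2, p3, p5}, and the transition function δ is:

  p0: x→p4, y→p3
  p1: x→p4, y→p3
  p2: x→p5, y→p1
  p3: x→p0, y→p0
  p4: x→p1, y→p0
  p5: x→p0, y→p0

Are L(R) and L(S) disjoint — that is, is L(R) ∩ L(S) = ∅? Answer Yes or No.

The empty string ε is accepted by both R and S.
Hence L(R) ∩ L(S) ≠ ∅.

No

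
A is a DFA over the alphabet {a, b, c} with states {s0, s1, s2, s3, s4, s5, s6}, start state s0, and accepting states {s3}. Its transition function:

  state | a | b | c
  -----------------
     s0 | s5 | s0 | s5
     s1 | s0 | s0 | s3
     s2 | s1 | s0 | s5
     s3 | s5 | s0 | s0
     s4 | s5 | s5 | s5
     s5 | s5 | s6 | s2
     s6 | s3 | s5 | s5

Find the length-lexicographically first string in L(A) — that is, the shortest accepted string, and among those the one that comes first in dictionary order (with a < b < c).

aba

A breadth-first search from s0 reaches an accepting state first via the path s0 → s5 → s6 → s3 on input aba.
No string of length < 3 is accepted (BFS exhausts all shorter strings without reaching an accepting state), and aba is the lexicographically least accepting string of length 3.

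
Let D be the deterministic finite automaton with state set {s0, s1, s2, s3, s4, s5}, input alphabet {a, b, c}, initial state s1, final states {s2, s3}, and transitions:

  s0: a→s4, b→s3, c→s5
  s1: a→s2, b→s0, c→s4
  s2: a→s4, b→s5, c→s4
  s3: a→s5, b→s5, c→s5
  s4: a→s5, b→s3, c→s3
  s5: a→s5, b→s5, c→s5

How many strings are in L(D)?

10

The useful subgraph on states {s0, s1, s2, s3, s4} is acyclic, so L(D) is finite; the longest accepting path visits 4 useful states, giving maximum string length 3.
Counting accepting paths from s1 by length: 1 of length 1, 3 of length 2, 6 of length 3. Total 10.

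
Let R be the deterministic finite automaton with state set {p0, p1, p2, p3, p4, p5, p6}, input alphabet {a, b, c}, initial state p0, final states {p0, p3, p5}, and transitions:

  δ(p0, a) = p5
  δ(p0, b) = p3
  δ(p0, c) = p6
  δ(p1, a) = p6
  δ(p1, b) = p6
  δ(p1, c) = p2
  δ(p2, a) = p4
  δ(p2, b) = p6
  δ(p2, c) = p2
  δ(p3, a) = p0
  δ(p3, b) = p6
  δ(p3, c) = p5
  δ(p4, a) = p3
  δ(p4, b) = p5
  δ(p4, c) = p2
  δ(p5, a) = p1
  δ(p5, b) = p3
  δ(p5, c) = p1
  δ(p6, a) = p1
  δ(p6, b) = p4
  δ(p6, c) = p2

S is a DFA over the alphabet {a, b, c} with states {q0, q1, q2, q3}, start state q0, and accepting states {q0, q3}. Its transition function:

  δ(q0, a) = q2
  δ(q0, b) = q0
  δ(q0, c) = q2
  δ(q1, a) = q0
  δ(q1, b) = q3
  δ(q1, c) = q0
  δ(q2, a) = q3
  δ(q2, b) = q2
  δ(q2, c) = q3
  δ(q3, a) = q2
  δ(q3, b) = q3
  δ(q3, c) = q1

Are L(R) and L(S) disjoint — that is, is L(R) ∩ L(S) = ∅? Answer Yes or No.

No

The empty string ε is accepted by both R and S.
Hence L(R) ∩ L(S) ≠ ∅.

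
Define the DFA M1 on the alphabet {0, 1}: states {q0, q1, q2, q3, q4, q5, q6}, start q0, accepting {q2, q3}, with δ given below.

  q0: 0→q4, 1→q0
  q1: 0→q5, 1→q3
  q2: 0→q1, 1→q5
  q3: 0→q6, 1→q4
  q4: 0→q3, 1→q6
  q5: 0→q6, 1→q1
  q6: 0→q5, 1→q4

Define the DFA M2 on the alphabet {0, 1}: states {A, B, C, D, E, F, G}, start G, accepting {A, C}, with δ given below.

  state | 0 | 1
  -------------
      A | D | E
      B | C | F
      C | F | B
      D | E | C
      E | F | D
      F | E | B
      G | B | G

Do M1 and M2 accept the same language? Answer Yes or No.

Exploring the product automaton M1 × M2 from the start pair (q0, G), following both machines on each input symbol, reaches 6 state pairs: (q0, G), (q4, B), (q3, C), (q6, F), (q5, E), (q1, D).
M1 accepts in {q2, q3} and M2 accepts in {A, C}. In every reachable pair the two components are either both accepting — (q3, C) — or both non-accepting, so no string is accepted by exactly one of the machines: L(M1) \ L(M2) and L(M2) \ L(M1) are both empty.
Hence every string is accepted by M1 iff it is accepted by M2, and the two languages coincide.

Yes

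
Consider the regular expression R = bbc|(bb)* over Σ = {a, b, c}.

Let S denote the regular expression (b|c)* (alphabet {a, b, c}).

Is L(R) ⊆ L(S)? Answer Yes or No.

Converting the expression R to a DFA (subset construction, then merging equivalent states) gives the minimal DFA with states {r0, r1, r2, r3, r4, r5, r6}, start state r0, accepting states {r0, r3, r5, r6} and transitions r0: a→r1, b→r2, c→r1; r1: a→r1, b→r1, c→r1; r2: a→r1, b→r3, c→r1; r3: a→r1, b→r4, c→r5; r4: a→r1, b→r6, c→r1; r5: a→r1, b→r1, c→r1; r6: a→r1, b→r4, c→r1.
Converting the expression S to a DFA (subset construction, then merging equivalent states) gives the minimal DFA with states {s0, s1}, start state s0, accepting states {s0} and transitions s0: a→s1, b→s0, c→s0; s1: a→s1, b→s1, c→s1.
Exploring the product automaton R × S from the start pair (r0, s0), following both machines on each input symbol, reaches 8 state pairs: (r0, s0), (r1, s1), (r2, s0), (r1, s0), (r3, s0), (r4, s0), (r5, s0), (r6, s0).
R accepts in {r0, r3, r5, r6} and S accepts in {s0}. The reachable pairs whose R-component is accepting are (r0, s0), (r3, s0), (r5, s0), (r6, s0); in each of them the S-component is accepting too, so the product for L(R) \ L(S) (R-component accepting, S-component rejecting) has no reachable accepting pair and the difference is empty.
Hence every string in L(R) is also in L(S).

Yes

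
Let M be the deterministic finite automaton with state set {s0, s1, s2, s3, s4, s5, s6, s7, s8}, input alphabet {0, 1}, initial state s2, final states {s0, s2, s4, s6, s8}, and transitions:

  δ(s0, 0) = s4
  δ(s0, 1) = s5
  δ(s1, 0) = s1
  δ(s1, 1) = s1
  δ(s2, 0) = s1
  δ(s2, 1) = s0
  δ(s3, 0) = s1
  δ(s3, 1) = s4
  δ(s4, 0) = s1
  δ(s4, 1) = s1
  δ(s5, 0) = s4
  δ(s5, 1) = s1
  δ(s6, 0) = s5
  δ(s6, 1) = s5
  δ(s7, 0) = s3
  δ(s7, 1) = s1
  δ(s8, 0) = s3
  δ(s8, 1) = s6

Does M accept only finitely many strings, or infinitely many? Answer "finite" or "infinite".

finite

The useful states (reachable from s2 and able to reach an accepting state) are {s0, s2, s4, s5}.
Restricted to these states the transition graph has no cycle, so every accepting path has bounded length and L is finite.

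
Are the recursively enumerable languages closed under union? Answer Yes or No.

Yes

Simulate recognisers for L₁ and L₂ in parallel, alternating one step of each, and accept as soon as either accepts.
So the recursively enumerable languages are closed under union.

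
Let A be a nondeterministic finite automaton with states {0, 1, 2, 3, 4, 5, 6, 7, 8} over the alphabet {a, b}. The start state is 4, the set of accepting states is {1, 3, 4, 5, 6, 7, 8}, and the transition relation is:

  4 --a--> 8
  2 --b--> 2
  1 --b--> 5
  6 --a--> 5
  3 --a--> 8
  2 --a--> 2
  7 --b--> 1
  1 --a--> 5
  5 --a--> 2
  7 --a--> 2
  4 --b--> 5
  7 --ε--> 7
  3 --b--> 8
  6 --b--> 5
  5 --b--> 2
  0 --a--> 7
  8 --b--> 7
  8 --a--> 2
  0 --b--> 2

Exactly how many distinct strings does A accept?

The useful subgraph on states {1, 4, 5, 7, 8} is acyclic, so L(A) is finite; the longest accepting path visits 5 useful states, giving maximum string length 4.
Counting accepting paths from 4 by length: 1 of length 0, 2 of length 1, 1 of length 2, 1 of length 3, 2 of length 4. Total 7.

7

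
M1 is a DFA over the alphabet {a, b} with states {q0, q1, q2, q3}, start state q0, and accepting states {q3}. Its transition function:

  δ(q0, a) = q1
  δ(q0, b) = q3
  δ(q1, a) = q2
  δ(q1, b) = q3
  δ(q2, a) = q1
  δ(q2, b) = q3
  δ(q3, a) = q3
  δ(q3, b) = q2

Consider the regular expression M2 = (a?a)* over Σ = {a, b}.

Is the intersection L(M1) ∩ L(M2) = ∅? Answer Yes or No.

Yes

Converting the expression M2 to a DFA (subset construction, then merging equivalent states) gives the minimal DFA with states {r0, r1}, start state r0, accepting states {r0} and transitions r0: a→r0, b→r1; r1: a→r1, b→r1.
Exploring the product automaton M1 × M2 from the start pair (q0, r0), following both machines on each input symbol, reaches 6 state pairs: (q0, r0), (q1, r0), (q3, r1), (q2, r0), (q2, r1), (q1, r1).
M1 accepts in {q3} and M2 accepts in {r0}; no reachable pair has both components accepting, so no string drives both machines to acceptance simultaneously and L(M1) ∩ L(M2) = ∅.
So no string is accepted by both, and the intersection is empty.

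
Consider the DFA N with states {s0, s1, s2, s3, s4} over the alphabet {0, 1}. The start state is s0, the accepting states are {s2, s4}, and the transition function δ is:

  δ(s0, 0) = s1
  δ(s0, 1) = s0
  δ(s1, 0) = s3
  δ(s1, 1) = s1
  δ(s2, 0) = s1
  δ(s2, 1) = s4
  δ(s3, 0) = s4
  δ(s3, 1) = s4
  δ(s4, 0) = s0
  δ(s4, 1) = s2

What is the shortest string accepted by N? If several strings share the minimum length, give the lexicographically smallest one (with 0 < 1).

000

A breadth-first search from s0 reaches an accepting state first via the path s0 → s1 → s3 → s4 on input 000.
No string of length < 3 is accepted (BFS exhausts all shorter strings without reaching an accepting state), and 000 is the lexicographically least accepting string of length 3.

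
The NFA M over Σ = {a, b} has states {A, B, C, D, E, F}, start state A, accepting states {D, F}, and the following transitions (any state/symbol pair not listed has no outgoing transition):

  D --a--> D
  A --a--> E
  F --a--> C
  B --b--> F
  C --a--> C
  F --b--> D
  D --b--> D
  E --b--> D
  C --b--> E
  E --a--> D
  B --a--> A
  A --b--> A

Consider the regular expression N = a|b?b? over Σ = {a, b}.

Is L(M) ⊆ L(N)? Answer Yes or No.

The string aa is in L(M) but not in L(N).
So L(M) ⊄ L(N).

No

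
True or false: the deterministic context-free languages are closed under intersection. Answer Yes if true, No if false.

DCFLs are closed under complement (normalise the DPDA to read all of its input, then flip the verdict). If they were also closed under intersection, De Morgan would make them closed under union; but {aⁿbⁿ : n≥0} and {aⁿb²ⁿ : n≥0} are DCFLs (push the a's; pop one per b, respectively one per two b's) whose union no deterministic PDA accepts: a DPDA for it would have a single run on aⁿb²ⁿ, accepting after the prefix aⁿbⁿ and accepting again after n more b's; an ordinary PDA that simulates it on a's and b's and, at any moment when it is accepting, may switch to reading only a fresh letter c while feeding each c to the simulation as a b, would accept aⁱbʲcᵏ (k≥1) exactly when both aⁱbʲ and aⁱbʲ⁺ᵏ are in the language, i.e. its language intersected with the regular set a*b*c⁺ would be exactly {aⁿbⁿcⁿ : n≥1} — impossible, since context-free languages are closed under intersection with regular sets and {aⁿbⁿcⁿ} is not context-free.

No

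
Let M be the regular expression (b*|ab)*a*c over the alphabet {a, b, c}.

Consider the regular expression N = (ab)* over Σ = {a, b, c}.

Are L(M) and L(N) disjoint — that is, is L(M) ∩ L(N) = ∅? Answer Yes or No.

Yes

Converting the expression M to a DFA (subset construction, then merging equivalent states) gives the minimal DFA with states {m0, m1, m2, m3, m4}, start state m0, accepting states {m2} and transitions m0: a→m1, b→m0, c→m2; m1: a→m3, b→m0, c→m2; m2: a→m4, b→m4, c→m4; m3: a→m3, b→m4, c→m2; m4: a→m4, b→m4, c→m4.
Converting the expression N to a DFA (subset construction, then merging equivalent states) gives the minimal DFA with states {n0, n1, n2}, start state n0, accepting states {n0} and transitions n0: a→n1, b→n2, c→n2; n1: a→n2, b→n0, c→n2; n2: a→n2, b→n2, c→n2.
Exploring the product automaton M × N from the start pair (m0, n0), following both machines on each input symbol, reaches 7 state pairs: (m0, n0), (m1, n1), (m0, n2), (m2, n2), (m3, n2), (m1, n2), (m4, n2).
M accepts in {m2} and N accepts in {n0}; no reachable pair has both components accepting, so no string drives both machines to acceptance simultaneously and L(M) ∩ L(N) = ∅.
So no string is accepted by both, and the intersection is empty.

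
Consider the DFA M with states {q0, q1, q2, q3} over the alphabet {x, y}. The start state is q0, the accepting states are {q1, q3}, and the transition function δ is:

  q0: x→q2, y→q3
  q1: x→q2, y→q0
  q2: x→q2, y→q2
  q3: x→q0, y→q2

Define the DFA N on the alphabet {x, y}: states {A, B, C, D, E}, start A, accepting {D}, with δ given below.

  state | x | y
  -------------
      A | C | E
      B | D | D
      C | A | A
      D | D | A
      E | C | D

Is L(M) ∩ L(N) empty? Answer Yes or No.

Exploring the product automaton M × N from the start pair (q0, A), following both machines on each input symbol, reaches 8 state pairs: (q0, A), (q2, C), (q3, E), (q2, A), (q0, C), (q2, D), (q2, E), (q3, A).
M accepts in {q1, q3} and N accepts in {D}; no reachable pair has both components accepting, so no string drives both machines to acceptance simultaneously and L(M) ∩ L(N) = ∅.
So no string is accepted by both, and the intersection is empty.

Yes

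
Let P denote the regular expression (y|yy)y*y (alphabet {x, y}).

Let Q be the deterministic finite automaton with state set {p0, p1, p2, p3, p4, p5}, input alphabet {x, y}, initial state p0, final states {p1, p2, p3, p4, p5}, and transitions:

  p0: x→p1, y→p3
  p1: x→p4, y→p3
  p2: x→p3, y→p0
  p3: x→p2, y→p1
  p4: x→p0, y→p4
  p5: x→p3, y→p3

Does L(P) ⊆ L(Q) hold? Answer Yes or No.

Yes

Converting the expression P to a DFA (subset construction, then merging equivalent states) gives the minimal DFA with states {r0, r1, r2, r3}, start state r0, accepting states {r3} and transitions r0: x→r1, y→r2; r1: x→r1, y→r1; r2: x→r1, y→r3; r3: x→r1, y→r3.
Exploring the product automaton P × Q from the start pair (r0, p0), following both machines on each input symbol, reaches 9 state pairs: (r0, p0), (r1, p1), (r2, p3), (r1, p4), (r1, p3), (r1, p2), (r3, p1), (r1, p0), (r3, p3).
P accepts in {r3} and Q accepts in {p1, p2, p3, p4, p5}. The reachable pairs whose P-component is accepting are (r3, p1), (r3, p3); in each of them the Q-component is accepting too, so the product for L(P) \ L(Q) (P-component accepting, Q-component rejecting) has no reachable accepting pair and the difference is empty.
Hence every string in L(P) is also in L(Q).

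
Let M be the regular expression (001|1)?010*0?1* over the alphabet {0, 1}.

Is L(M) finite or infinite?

infinite

The expression contains a Kleene star applied to a subexpression that matches at least one nonempty string, so it matches strings of unbounded length.
Hence L(M) is infinite.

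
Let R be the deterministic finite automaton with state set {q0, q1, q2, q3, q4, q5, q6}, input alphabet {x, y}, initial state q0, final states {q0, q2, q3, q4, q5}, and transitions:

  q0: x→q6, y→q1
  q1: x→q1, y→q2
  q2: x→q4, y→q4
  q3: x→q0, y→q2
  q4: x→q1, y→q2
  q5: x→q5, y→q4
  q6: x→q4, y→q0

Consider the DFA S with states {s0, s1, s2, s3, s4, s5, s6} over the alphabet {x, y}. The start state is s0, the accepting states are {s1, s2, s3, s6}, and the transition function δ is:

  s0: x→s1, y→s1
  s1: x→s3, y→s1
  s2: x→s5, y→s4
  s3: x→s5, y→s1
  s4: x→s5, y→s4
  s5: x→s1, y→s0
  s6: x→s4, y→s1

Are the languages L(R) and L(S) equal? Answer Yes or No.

No

The empty string ε is accepted by R but rejected by S.
So L(R) ≠ L(S).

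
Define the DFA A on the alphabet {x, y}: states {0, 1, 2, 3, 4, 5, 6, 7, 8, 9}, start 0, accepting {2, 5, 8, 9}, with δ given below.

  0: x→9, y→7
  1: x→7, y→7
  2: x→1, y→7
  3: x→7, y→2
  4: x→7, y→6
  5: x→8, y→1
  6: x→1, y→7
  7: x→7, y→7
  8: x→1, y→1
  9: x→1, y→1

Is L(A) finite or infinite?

The useful states (reachable from 0 and able to reach an accepting state) are {0, 9}.
Restricted to these states the transition graph has no cycle, so every accepting path has bounded length and L is finite.

finite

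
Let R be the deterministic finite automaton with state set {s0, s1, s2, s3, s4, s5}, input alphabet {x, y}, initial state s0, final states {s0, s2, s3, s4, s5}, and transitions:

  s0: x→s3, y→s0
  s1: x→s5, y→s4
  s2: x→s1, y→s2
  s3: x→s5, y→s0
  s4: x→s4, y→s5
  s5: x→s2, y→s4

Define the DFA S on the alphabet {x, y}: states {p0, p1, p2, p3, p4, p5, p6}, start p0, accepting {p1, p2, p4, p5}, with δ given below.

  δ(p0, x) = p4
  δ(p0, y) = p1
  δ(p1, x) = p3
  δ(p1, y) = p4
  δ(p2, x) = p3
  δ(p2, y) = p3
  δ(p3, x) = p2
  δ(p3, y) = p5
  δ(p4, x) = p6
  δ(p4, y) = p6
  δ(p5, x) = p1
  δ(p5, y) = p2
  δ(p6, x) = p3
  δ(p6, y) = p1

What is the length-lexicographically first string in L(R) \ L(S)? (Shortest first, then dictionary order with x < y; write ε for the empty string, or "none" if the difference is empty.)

ε

The empty string ε is accepted by R but not by S.
Since ε is the unique shortest string, it is the required witness.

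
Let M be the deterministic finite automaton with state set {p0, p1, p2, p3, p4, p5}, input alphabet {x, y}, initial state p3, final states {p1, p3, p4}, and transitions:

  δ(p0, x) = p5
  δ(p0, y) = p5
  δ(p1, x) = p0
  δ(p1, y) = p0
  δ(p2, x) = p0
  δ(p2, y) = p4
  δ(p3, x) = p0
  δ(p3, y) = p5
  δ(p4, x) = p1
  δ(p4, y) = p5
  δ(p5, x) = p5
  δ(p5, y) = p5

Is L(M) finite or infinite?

The useful states (reachable from p3 and able to reach an accepting state) are {p3}.
Restricted to these states the transition graph has no cycle, so every accepting path has bounded length and L is finite.

finite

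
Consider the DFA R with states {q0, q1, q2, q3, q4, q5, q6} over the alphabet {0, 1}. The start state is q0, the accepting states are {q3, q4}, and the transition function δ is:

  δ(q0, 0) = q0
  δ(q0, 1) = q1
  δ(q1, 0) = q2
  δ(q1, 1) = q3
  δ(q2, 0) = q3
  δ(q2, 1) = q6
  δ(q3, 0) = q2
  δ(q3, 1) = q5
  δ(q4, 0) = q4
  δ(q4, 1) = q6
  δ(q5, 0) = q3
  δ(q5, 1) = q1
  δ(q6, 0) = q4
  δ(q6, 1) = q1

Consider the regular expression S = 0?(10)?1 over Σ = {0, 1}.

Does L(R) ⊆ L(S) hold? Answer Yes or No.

No

The string 11 is in L(R) but not in L(S).
So L(R) ⊄ L(S).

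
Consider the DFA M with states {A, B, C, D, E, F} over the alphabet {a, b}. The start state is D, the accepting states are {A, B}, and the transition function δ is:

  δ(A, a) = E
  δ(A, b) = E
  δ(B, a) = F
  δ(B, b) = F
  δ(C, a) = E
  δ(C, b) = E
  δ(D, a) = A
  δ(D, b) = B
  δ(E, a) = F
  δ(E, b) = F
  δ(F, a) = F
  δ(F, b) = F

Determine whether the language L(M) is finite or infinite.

The useful states (reachable from D and able to reach an accepting state) are {A, B, D}.
Restricted to these states the transition graph has no cycle, so every accepting path has bounded length and L is finite.

finite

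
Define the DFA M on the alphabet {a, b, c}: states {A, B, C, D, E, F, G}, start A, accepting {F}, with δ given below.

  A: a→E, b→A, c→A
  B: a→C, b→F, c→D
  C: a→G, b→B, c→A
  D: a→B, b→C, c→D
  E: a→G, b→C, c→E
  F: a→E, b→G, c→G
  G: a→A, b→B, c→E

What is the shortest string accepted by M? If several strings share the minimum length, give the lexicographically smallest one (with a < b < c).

A breadth-first search from A reaches an accepting state first via the path A → E → G → B → F on input aabb.
No string of length < 4 is accepted (BFS exhausts all shorter strings without reaching an accepting state), and aabb is the lexicographically least accepting string of length 4.

aabb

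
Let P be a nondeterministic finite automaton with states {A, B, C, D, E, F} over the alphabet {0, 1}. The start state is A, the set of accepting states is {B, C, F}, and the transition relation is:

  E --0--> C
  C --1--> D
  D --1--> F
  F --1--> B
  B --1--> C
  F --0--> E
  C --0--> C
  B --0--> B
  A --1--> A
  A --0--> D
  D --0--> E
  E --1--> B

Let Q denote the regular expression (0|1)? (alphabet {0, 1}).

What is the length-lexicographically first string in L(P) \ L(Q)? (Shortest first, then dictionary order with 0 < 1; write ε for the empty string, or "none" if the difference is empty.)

01

The string 01 is accepted by P but not by Q.
No shorter string lies in the difference, and 01 is the lexicographically first length-2 string in L(P) \ L(Q).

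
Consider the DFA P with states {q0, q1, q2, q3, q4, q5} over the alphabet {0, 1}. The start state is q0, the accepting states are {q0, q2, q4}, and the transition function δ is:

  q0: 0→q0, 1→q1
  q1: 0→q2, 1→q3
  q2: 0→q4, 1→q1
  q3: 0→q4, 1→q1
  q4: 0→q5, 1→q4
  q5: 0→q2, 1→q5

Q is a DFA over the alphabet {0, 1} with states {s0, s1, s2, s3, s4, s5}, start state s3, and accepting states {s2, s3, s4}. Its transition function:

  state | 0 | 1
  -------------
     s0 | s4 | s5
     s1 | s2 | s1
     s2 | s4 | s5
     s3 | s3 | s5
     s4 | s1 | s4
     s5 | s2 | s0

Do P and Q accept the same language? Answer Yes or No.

Yes

Exploring the product automaton P × Q from the start pair (q0, s3), following both machines on each input symbol, reaches 6 state pairs: (q0, s3), (q1, s5), (q2, s2), (q3, s0), (q4, s4), (q5, s1).
P accepts in {q0, q2, q4} and Q accepts in {s2, s3, s4}. In every reachable pair the two components are either both accepting — (q0, s3), (q2, s2), (q4, s4) — or both non-accepting, so no string is accepted by exactly one of the machines: L(P) \ L(Q) and L(Q) \ L(P) are both empty.
Hence every string is accepted by P iff it is accepted by Q, and the two languages coincide.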